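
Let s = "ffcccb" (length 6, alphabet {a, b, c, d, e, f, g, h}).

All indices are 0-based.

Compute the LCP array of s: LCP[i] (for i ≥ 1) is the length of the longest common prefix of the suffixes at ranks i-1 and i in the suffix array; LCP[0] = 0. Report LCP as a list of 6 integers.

rank→(start, suffix):
  0 → (5, 'b')
  1 → (4, 'cb')
  2 → (3, 'ccb')
  3 → (2, 'cccb')
  4 → (1, 'fcccb')
  5 → (0, 'ffcccb')

SA = [5, 4, 3, 2, 1, 0]
i: (SA[i-1],SA[i]) lcp shared
  1: (5,4) 0 ''
  2: (4,3) 1 'c'
  3: (3,2) 2 'cc'
  4: (2,1) 0 ''
  5: (1,0) 1 'f'

[0, 0, 1, 2, 0, 1]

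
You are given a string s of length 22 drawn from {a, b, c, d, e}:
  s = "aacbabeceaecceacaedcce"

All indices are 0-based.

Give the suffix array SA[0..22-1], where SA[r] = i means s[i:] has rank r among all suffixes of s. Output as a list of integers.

rank | idx | suffix
   0 |   0 | aacbabeceaecceacaedcce
   1 |   4 | abeceaecceacaedcce
   2 |  14 | acaedcce
   3 |   1 | acbabeceaecceacaedcce
   4 |   9 | aecceacaedcce
   5 |  16 | aedcce
   6 |   3 | babeceaecceacaedcce
   7 |   5 | beceaecceacaedcce
   8 |  15 | caedcce
   9 |   2 | cbabeceaecceacaedcce
  10 |  19 | cce
  11 |  11 | cceacaedcce
  12 |  20 | ce
  13 |  12 | ceacaedcce
  14 |   7 | ceaecceacaedcce
  15 |  18 | dcce
  16 |  21 | e
  17 |  13 | eacaedcce
  18 |   8 | eaecceacaedcce
  19 |  10 | ecceacaedcce
  20 |   6 | eceaecceacaedcce
  21 |  17 | edcce

[0, 4, 14, 1, 9, 16, 3, 5, 15, 2, 19, 11, 20, 12, 7, 18, 21, 13, 8, 10, 6, 17]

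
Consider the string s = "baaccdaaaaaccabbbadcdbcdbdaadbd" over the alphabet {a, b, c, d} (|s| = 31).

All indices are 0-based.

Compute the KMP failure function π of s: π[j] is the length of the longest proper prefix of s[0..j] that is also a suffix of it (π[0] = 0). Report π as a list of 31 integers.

π[0] = 0
j=1 s[j]='a': π[1]=0 (border '')
j=2 s[j]='a': π[2]=0 (border '')
j=3 s[j]='c': π[3]=0 (border '')
j=4 s[j]='c': π[4]=0 (border '')
j=5 s[j]='d': π[5]=0 (border '')
j=6 s[j]='a': π[6]=0 (border '')
j=7 s[j]='a': π[7]=0 (border '')
j=8 s[j]='a': π[8]=0 (border '')
j=9 s[j]='a': π[9]=0 (border '')
j=10 s[j]='a': π[10]=0 (border '')
j=11 s[j]='c': π[11]=0 (border '')
j=12 s[j]='c': π[12]=0 (border '')
j=13 s[j]='a': π[13]=0 (border '')
j=14 s[j]='b': π[14]=1 (border 'b')
j=15 s[j]='b': k: 1→0; π[15]=1 (border 'b')
j=16 s[j]='b': k: 1→0; π[16]=1 (border 'b')
j=17 s[j]='a': π[17]=2 (border 'ba')
j=18 s[j]='d': k: 2→0; π[18]=0 (border '')
j=19 s[j]='c': π[19]=0 (border '')
j=20 s[j]='d': π[20]=0 (border '')
j=21 s[j]='b': π[21]=1 (border 'b')
j=22 s[j]='c': k: 1→0; π[22]=0 (border '')
j=23 s[j]='d': π[23]=0 (border '')
j=24 s[j]='b': π[24]=1 (border 'b')
j=25 s[j]='d': k: 1→0; π[25]=0 (border '')
j=26 s[j]='a': π[26]=0 (border '')
j=27 s[j]='a': π[27]=0 (border '')
j=28 s[j]='d': π[28]=0 (border '')
j=29 s[j]='b': π[29]=1 (border 'b')
j=30 s[j]='d': k: 1→0; π[30]=0 (border '')

[0, 0, 0, 0, 0, 0, 0, 0, 0, 0, 0, 0, 0, 0, 1, 1, 1, 2, 0, 0, 0, 1, 0, 0, 1, 0, 0, 0, 0, 1, 0]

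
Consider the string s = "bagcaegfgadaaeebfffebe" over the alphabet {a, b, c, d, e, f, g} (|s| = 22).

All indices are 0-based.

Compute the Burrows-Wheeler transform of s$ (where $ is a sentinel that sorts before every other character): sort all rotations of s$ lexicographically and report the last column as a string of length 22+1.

rank  rotation                 last
    0  $bagcaegfgadaaeebfffebe  e
    1  aaeebfffebe$bagcaegfgad  d
    2  adaaeebfffebe$bagcaegfg  g
    3  aeebfffebe$bagcaegfgada  a
    4  aegfgadaaeebfffebe$bagc  c
    5  agcaegfgadaaeebfffebe$b  b
    6  bagcaegfgadaaeebfffebe$  $
    7  be$bagcaegfgadaaeebfffe  e
    8  bfffebe$bagcaegfgadaaee  e
    9  caegfgadaaeebfffebe$bag  g
   10  daaeebfffebe$bagcaegfga  a
   11  e$bagcaegfgadaaeebfffeb  b
   12  ebe$bagcaegfgadaaeebfff  f
   13  ebfffebe$bagcaegfgadaae  e
   14  eebfffebe$bagcaegfgadaa  a
   15  egfgadaaeebfffebe$bagca  a
   16  febe$bagcaegfgadaaeebff  f
   17  ffebe$bagcaegfgadaaeebf  f
   18  fffebe$bagcaegfgadaaeeb  b
   19  fgadaaeebfffebe$bagcaeg  g
   20  gadaaeebfffebe$bagcaegf  f
   21  gcaegfgadaaeebfffebe$ba  a
   22  gfgadaaeebfffebe$bagcae  e

edgacb$eegabfeaaffbgfae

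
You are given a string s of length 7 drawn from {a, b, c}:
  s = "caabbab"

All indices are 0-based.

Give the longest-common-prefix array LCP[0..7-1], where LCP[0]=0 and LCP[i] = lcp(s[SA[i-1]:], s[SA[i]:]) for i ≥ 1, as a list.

rank | idx | suffix
   0 |   1 | aabbab
   1 |   5 | ab
   2 |   2 | abbab
   3 |   6 | b
   4 |   4 | bab
   5 |   3 | bbab
   6 |   0 | caabbab

SA = [1, 5, 2, 6, 4, 3, 0]
rank  pair      lcp
   1  s[1:],s[5:]  1  'a'
   2  s[5:],s[2:]  2  'ab'
   3  s[2:],s[6:]  0  ''
   4  s[6:],s[4:]  1  'b'
   5  s[4:],s[3:]  1  'b'
   6  s[3:],s[0:]  0  ''

[0, 1, 2, 0, 1, 1, 0]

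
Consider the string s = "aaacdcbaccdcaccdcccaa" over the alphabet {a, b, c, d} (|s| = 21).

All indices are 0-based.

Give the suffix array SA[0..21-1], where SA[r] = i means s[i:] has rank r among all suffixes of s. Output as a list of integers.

rank→(start, suffix):
  0 → (20, 'a')
  1 → (19, 'aa')
  2 → (0, 'aaacdcbaccdcaccdcccaa')
  3 → (1, 'aacdcbaccdcaccdcccaa')
  4 → (7, 'accdcaccdcccaa')
  5 → (12, 'accdcccaa')
  6 → (2, 'acdcbaccdcaccdcccaa')
  7 → (6, 'baccdcaccdcccaa')
  8 → (18, 'caa')
  9 → (11, 'caccdcccaa')
  10 → (5, 'cbaccdcaccdcccaa')
  11 → (17, 'ccaa')
  12 → (16, 'cccaa')
  13 → (8, 'ccdcaccdcccaa')
  14 → (13, 'ccdcccaa')
  15 → (9, 'cdcaccdcccaa')
  16 → (3, 'cdcbaccdcaccdcccaa')
  17 → (14, 'cdcccaa')
  18 → (10, 'dcaccdcccaa')
  19 → (4, 'dcbaccdcaccdcccaa')
  20 → (15, 'dcccaa')

[20, 19, 0, 1, 7, 12, 2, 6, 18, 11, 5, 17, 16, 8, 13, 9, 3, 14, 10, 4, 15]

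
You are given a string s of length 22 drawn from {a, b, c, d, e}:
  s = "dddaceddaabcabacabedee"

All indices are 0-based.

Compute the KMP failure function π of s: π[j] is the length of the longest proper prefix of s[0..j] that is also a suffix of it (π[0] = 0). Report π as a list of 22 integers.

[0, 1, 2, 0, 0, 0, 1, 2, 0, 0, 0, 0, 0, 0, 0, 0, 0, 0, 0, 1, 0, 0]

π[0] = 0
j=1 s[j]='d': π[1]=1 (border 'd')
j=2 s[j]='d': π[2]=2 (border 'dd')
j=3 s[j]='a': k: 2→1→0; π[3]=0 (border '')
j=4 s[j]='c': π[4]=0 (border '')
j=5 s[j]='e': π[5]=0 (border '')
j=6 s[j]='d': π[6]=1 (border 'd')
j=7 s[j]='d': π[7]=2 (border 'dd')
j=8 s[j]='a': k: 2→1→0; π[8]=0 (border '')
j=9 s[j]='a': π[9]=0 (border '')
j=10 s[j]='b': π[10]=0 (border '')
j=11 s[j]='c': π[11]=0 (border '')
j=12 s[j]='a': π[12]=0 (border '')
j=13 s[j]='b': π[13]=0 (border '')
j=14 s[j]='a': π[14]=0 (border '')
j=15 s[j]='c': π[15]=0 (border '')
j=16 s[j]='a': π[16]=0 (border '')
j=17 s[j]='b': π[17]=0 (border '')
j=18 s[j]='e': π[18]=0 (border '')
j=19 s[j]='d': π[19]=1 (border 'd')
j=20 s[j]='e': k: 1→0; π[20]=0 (border '')
j=21 s[j]='e': π[21]=0 (border '')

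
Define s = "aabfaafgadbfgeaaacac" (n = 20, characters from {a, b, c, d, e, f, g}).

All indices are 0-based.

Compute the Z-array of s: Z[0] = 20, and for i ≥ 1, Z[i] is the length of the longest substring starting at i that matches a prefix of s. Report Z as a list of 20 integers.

[20, 1, 0, 0, 2, 1, 0, 0, 1, 0, 0, 0, 0, 0, 2, 2, 1, 0, 1, 0]

Z[0]=20
i=1: fresh scan; Z[1]=1 grow→box=[1,2)
i=2: fresh scan; Z[2]=0
i=3: fresh scan; Z[3]=0
i=4: fresh scan; Z[4]=2 grow→box=[4,6)
i=5: min(r-i=1, Z[1]=1)=1; Z[5]=1
i=6: fresh scan; Z[6]=0
i=7: fresh scan; Z[7]=0
i=8: fresh scan; Z[8]=1 grow→box=[8,9)
i=9: fresh scan; Z[9]=0
i=10: fresh scan; Z[10]=0
i=11: fresh scan; Z[11]=0
i=12: fresh scan; Z[12]=0
i=13: fresh scan; Z[13]=0
i=14: fresh scan; Z[14]=2 grow→box=[14,16)
i=15: min(r-i=1, Z[1]=1)=1; Z[15]=2 grow→box=[15,17)
i=16: min(r-i=1, Z[1]=1)=1; Z[16]=1
i=17: fresh scan; Z[17]=0
i=18: fresh scan; Z[18]=1 grow→box=[18,19)
i=19: fresh scan; Z[19]=0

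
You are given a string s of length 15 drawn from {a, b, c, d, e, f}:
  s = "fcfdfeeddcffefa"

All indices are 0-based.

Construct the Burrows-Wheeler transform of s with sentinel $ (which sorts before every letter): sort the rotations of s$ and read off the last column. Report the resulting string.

rank  rotation          last
    0  $fcfdfeeddcffefa  a
    1  a$fcfdfeeddcffef  f
    2  cfdfeeddcffefa$f  f
    3  cffefa$fcfdfeedd  d
    4  dcffefa$fcfdfeed  d
    5  ddcffefa$fcfdfee  e
    6  dfeeddcffefa$fcf  f
    7  eddcffefa$fcfdfe  e
    8  eeddcffefa$fcfdf  f
    9  efa$fcfdfeeddcff  f
   10  fa$fcfdfeeddcffe  e
   11  fcfdfeeddcffefa$  $
   12  fdfeeddcffefa$fc  c
   13  feeddcffefa$fcfd  d
   14  fefa$fcfdfeeddcf  f
   15  ffefa$fcfdfeeddc  c

affddefeffe$cdfc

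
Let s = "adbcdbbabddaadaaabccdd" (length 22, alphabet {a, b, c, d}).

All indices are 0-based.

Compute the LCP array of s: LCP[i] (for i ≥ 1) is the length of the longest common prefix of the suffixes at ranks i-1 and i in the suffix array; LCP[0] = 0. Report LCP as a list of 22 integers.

sorted suffixes:
  #0 SA[0]=14  'aaabccdd'
  #1 SA[1]=15  'aabccdd'
  #2 SA[2]=11  'aadaaabccdd'
  #3 SA[3]=16  'abccdd'
  #4 SA[4]=7  'abddaadaaabccdd'
  #5 SA[5]=12  'adaaabccdd'
  #6 SA[6]=0  'adbcdbbabddaadaaabccdd'
  #7 SA[7]=6  'babddaadaaabccdd'
  #8 SA[8]=5  'bbabddaadaaabccdd'
  #9 SA[9]=17  'bccdd'
  #10 SA[10]=2  'bcdbbabddaadaaabccdd'
  #11 SA[11]=8  'bddaadaaabccdd'
  #12 SA[12]=18  'ccdd'
  #13 SA[13]=3  'cdbbabddaadaaabccdd'
  #14 SA[14]=19  'cdd'
  #15 SA[15]=21  'd'
  #16 SA[16]=13  'daaabccdd'
  #17 SA[17]=10  'daadaaabccdd'
  #18 SA[18]=4  'dbbabddaadaaabccdd'
  #19 SA[19]=1  'dbcdbbabddaadaaabccdd'
  #20 SA[20]=20  'dd'
  #21 SA[21]=9  'ddaadaaabccdd'

SA = [14, 15, 11, 16, 7, 12, 0, 6, 5, 17, 2, 8, 18, 3, 19, 21, 13, 10, 4, 1, 20, 9]
rank  pair      lcp
   1  s[14:],s[15:]  2  'aa'
   2  s[15:],s[11:]  2  'aa'
   3  s[11:],s[16:]  1  'a'
   4  s[16:],s[7:]  2  'ab'
   5  s[7:],s[12:]  1  'a'
   6  s[12:],s[0:]  2  'ad'
   7  s[0:],s[6:]  0  ''
   8  s[6:],s[5:]  1  'b'
   9  s[5:],s[17:]  1  'b'
  10  s[17:],s[2:]  2  'bc'
  11  s[2:],s[8:]  1  'b'
  12  s[8:],s[18:]  0  ''
  13  s[18:],s[3:]  1  'c'
  14  s[3:],s[19:]  2  'cd'
  15  s[19:],s[21:]  0  ''
  16  s[21:],s[13:]  1  'd'
  17  s[13:],s[10:]  3  'daa'
  18  s[10:],s[4:]  1  'd'
  19  s[4:],s[1:]  2  'db'
  20  s[1:],s[20:]  1  'd'
  21  s[20:],s[9:]  2  'dd'

[0, 2, 2, 1, 2, 1, 2, 0, 1, 1, 2, 1, 0, 1, 2, 0, 1, 3, 1, 2, 1, 2]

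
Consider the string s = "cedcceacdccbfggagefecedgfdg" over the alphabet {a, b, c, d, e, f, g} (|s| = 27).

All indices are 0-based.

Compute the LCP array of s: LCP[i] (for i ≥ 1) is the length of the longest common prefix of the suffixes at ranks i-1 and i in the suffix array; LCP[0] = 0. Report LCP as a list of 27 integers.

rank→(start, suffix):
  0 → (6, 'acdccbfggagefecedgfdg')
  1 → (15, 'agefecedgfdg')
  2 → (11, 'bfggagefecedgfdg')
  3 → (10, 'cbfggagefecedgfdg')
  4 → (9, 'ccbfggagefecedgfdg')
  5 → (3, 'cceacdccbfggagefecedgfdg')
  6 → (7, 'cdccbfggagefecedgfdg')
  7 → (4, 'ceacdccbfggagefecedgfdg')
  8 → (0, 'cedcceacdccbfggagefecedgfdg')
  9 → (20, 'cedgfdg')
  10 → (8, 'dccbfggagefecedgfdg')
  11 → (2, 'dcceacdccbfggagefecedgfdg')
  12 → (25, 'dg')
  13 → (22, 'dgfdg')
  14 → (5, 'eacdccbfggagefecedgfdg')
  15 → (19, 'ecedgfdg')
  16 → (1, 'edcceacdccbfggagefecedgfdg')
  17 → (21, 'edgfdg')
  18 → (17, 'efecedgfdg')
  19 → (24, 'fdg')
  20 → (18, 'fecedgfdg')
  21 → (12, 'fggagefecedgfdg')
  22 → (26, 'g')
  23 → (14, 'gagefecedgfdg')
  24 → (16, 'gefecedgfdg')
  25 → (23, 'gfdg')
  26 → (13, 'ggagefecedgfdg')

SA = [6, 15, 11, 10, 9, 3, 7, 4, 0, 20, 8, 2, 25, 22, 5, 19, 1, 21, 17, 24, 18, 12, 26, 14, 16, 23, 13]
rank  pair      lcp
   1  s[6:],s[15:]  1  'a'
   2  s[15:],s[11:]  0  ''
   3  s[11:],s[10:]  0  ''
   4  s[10:],s[9:]  1  'c'
   5  s[9:],s[3:]  2  'cc'
   6  s[3:],s[7:]  1  'c'
   7  s[7:],s[4:]  1  'c'
   8  s[4:],s[0:]  2  'ce'
   9  s[0:],s[20:]  3  'ced'
  10  s[20:],s[8:]  0  ''
  11  s[8:],s[2:]  3  'dcc'
  12  s[2:],s[25:]  1  'd'
  13  s[25:],s[22:]  2  'dg'
  14  s[22:],s[5:]  0  ''
  15  s[5:],s[19:]  1  'e'
  16  s[19:],s[1:]  1  'e'
  17  s[1:],s[21:]  2  'ed'
  18  s[21:],s[17:]  1  'e'
  19  s[17:],s[24:]  0  ''
  20  s[24:],s[18:]  1  'f'
  21  s[18:],s[12:]  1  'f'
  22  s[12:],s[26:]  0  ''
  23  s[26:],s[14:]  1  'g'
  24  s[14:],s[16:]  1  'g'
  25  s[16:],s[23:]  1  'g'
  26  s[23:],s[13:]  1  'g'

[0, 1, 0, 0, 1, 2, 1, 1, 2, 3, 0, 3, 1, 2, 0, 1, 1, 2, 1, 0, 1, 1, 0, 1, 1, 1, 1]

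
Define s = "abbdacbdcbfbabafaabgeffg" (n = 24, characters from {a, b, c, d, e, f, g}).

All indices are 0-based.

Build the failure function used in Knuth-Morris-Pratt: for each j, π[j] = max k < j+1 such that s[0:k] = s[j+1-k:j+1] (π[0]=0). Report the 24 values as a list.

π[0] = 0
j=1 s[j]='b': π[1]=0 (border '')
j=2 s[j]='b': π[2]=0 (border '')
j=3 s[j]='d': π[3]=0 (border '')
j=4 s[j]='a': π[4]=1 (border 'a')
j=5 s[j]='c': k: 1→0; π[5]=0 (border '')
j=6 s[j]='b': π[6]=0 (border '')
j=7 s[j]='d': π[7]=0 (border '')
j=8 s[j]='c': π[8]=0 (border '')
j=9 s[j]='b': π[9]=0 (border '')
j=10 s[j]='f': π[10]=0 (border '')
j=11 s[j]='b': π[11]=0 (border '')
j=12 s[j]='a': π[12]=1 (border 'a')
j=13 s[j]='b': π[13]=2 (border 'ab')
j=14 s[j]='a': k: 2→0; π[14]=1 (border 'a')
j=15 s[j]='f': k: 1→0; π[15]=0 (border '')
j=16 s[j]='a': π[16]=1 (border 'a')
j=17 s[j]='a': k: 1→0; π[17]=1 (border 'a')
j=18 s[j]='b': π[18]=2 (border 'ab')
j=19 s[j]='g': k: 2→0; π[19]=0 (border '')
j=20 s[j]='e': π[20]=0 (border '')
j=21 s[j]='f': π[21]=0 (border '')
j=22 s[j]='f': π[22]=0 (border '')
j=23 s[j]='g': π[23]=0 (border '')

[0, 0, 0, 0, 1, 0, 0, 0, 0, 0, 0, 0, 1, 2, 1, 0, 1, 1, 2, 0, 0, 0, 0, 0]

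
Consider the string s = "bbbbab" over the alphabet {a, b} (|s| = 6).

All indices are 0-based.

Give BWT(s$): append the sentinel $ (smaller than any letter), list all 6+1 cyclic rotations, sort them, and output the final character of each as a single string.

rank  rotation last
    0  $bbbbab  b
    1  ab$bbbb  b
    2  b$bbbba  a
    3  bab$bbb  b
    4  bbab$bb  b
    5  bbbab$b  b
    6  bbbbab$  $

bbabbb$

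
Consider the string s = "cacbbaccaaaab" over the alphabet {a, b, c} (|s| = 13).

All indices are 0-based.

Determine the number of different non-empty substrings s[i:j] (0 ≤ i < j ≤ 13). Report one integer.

rank→(start, suffix):
  0 → (8, 'aaaab')
  1 → (9, 'aaab')
  2 → (10, 'aab')
  3 → (11, 'ab')
  4 → (1, 'acbbaccaaaab')
  5 → (5, 'accaaaab')
  6 → (12, 'b')
  7 → (4, 'baccaaaab')
  8 → (3, 'bbaccaaaab')
  9 → (7, 'caaaab')
  10 → (0, 'cacbbaccaaaab')
  11 → (2, 'cbbaccaaaab')
  12 → (6, 'ccaaaab')

SA = [8, 9, 10, 11, 1, 5, 12, 4, 3, 7, 0, 2, 6]
i: (SA[i-1],SA[i]) lcp shared
  1: (8,9) 3 'aaa'
  2: (9,10) 2 'aa'
  3: (10,11) 1 'a'
  4: (11,1) 1 'a'
  5: (1,5) 2 'ac'
  6: (5,12) 0 ''
  7: (12,4) 1 'b'
  8: (4,3) 1 'b'
  9: (3,7) 0 ''
  10: (7,0) 2 'ca'
  11: (0,2) 1 'c'
  12: (2,6) 1 'c'

n(n+1)/2 = 13·14/2 = 91
Σ LCP = 0 + 3 + 2 + 1 + 1 + 2 + 0 + 1 + 1 + 0 + 2 + 1 + 1 = 15
distinct = 91 − 15 = 76

76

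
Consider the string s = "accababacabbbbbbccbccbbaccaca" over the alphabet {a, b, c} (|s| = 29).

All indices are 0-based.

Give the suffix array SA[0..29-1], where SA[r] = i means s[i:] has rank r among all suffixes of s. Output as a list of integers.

sorted suffixes:
  #0 SA[0]=28  'a'
  #1 SA[1]=3  'ababacabbbbbbccbccbbaccaca'
  #2 SA[2]=5  'abacabbbbbbccbccbbaccaca'
  #3 SA[3]=9  'abbbbbbccbccbbaccaca'
  #4 SA[4]=26  'aca'
  #5 SA[5]=7  'acabbbbbbccbccbbaccaca'
  #6 SA[6]=0  'accababacabbbbbbccbccbbaccaca'
  #7 SA[7]=23  'accaca'
  #8 SA[8]=4  'babacabbbbbbccbccbbaccaca'
  #9 SA[9]=6  'bacabbbbbbccbccbbaccaca'
  #10 SA[10]=22  'baccaca'
  #11 SA[11]=21  'bbaccaca'
  #12 SA[12]=10  'bbbbbbccbccbbaccaca'
  #13 SA[13]=11  'bbbbbccbccbbaccaca'
  #14 SA[14]=12  'bbbbccbccbbaccaca'
  #15 SA[15]=13  'bbbccbccbbaccaca'
  #16 SA[16]=14  'bbccbccbbaccaca'
  #17 SA[17]=18  'bccbbaccaca'
  #18 SA[18]=15  'bccbccbbaccaca'
  #19 SA[19]=27  'ca'
  #20 SA[20]=2  'cababacabbbbbbccbccbbaccaca'
  #21 SA[21]=8  'cabbbbbbccbccbbaccaca'
  #22 SA[22]=25  'caca'
  #23 SA[23]=20  'cbbaccaca'
  #24 SA[24]=17  'cbccbbaccaca'
  #25 SA[25]=1  'ccababacabbbbbbccbccbbaccaca'
  #26 SA[26]=24  'ccaca'
  #27 SA[27]=19  'ccbbaccaca'
  #28 SA[28]=16  'ccbccbbaccaca'

[28, 3, 5, 9, 26, 7, 0, 23, 4, 6, 22, 21, 10, 11, 12, 13, 14, 18, 15, 27, 2, 8, 25, 20, 17, 1, 24, 19, 16]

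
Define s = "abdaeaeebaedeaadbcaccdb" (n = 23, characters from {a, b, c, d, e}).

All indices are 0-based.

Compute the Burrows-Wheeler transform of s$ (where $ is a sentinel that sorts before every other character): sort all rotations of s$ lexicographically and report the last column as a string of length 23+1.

be$cadbededabacbcaedaeaa

rank  rotation                  last
    0  $abdaeaeebaedeaadbcaccdb  b
    1  aadbcaccdb$abdaeaeebaede  e
    2  abdaeaeebaedeaadbcaccdb$  $
    3  accdb$abdaeaeebaedeaadbc  c
    4  adbcaccdb$abdaeaeebaedea  a
    5  aeaeebaedeaadbcaccdb$abd  d
    6  aedeaadbcaccdb$abdaeaeeb  b
    7  aeebaedeaadbcaccdb$abdae  e
    8  b$abdaeaeebaedeaadbcaccd  d
    9  baedeaadbcaccdb$abdaeaee  e
   10  bcaccdb$abdaeaeebaedeaad  d
   11  bdaeaeebaedeaadbcaccdb$a  a
   12  caccdb$abdaeaeebaedeaadb  b
   13  ccdb$abdaeaeebaedeaadbca  a
   14  cdb$abdaeaeebaedeaadbcac  c
   15  daeaeebaedeaadbcaccdb$ab  b
   16  db$abdaeaeebaedeaadbcacc  c
   17  dbcaccdb$abdaeaeebaedeaa  a
   18  deaadbcaccdb$abdaeaeebae  e
   19  eaadbcaccdb$abdaeaeebaed  d
   20  eaeebaedeaadbcaccdb$abda  a
   21  ebaedeaadbcaccdb$abdaeae  e
   22  edeaadbcaccdb$abdaeaeeba  a
   23  eebaedeaadbcaccdb$abdaea  a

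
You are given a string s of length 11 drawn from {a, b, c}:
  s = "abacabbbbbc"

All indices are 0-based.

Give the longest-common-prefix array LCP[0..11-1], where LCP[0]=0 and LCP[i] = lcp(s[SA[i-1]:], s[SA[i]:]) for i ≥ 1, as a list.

rank | idx | suffix
   0 |   0 | abacabbbbbc
   1 |   4 | abbbbbc
   2 |   2 | acabbbbbc
   3 |   1 | bacabbbbbc
   4 |   5 | bbbbbc
   5 |   6 | bbbbc
   6 |   7 | bbbc
   7 |   8 | bbc
   8 |   9 | bc
   9 |  10 | c
  10 |   3 | cabbbbbc

SA = [0, 4, 2, 1, 5, 6, 7, 8, 9, 10, 3]
rank  pair      lcp
   1  s[0:],s[4:]  2  'ab'
   2  s[4:],s[2:]  1  'a'
   3  s[2:],s[1:]  0  ''
   4  s[1:],s[5:]  1  'b'
   5  s[5:],s[6:]  4  'bbbb'
   6  s[6:],s[7:]  3  'bbb'
   7  s[7:],s[8:]  2  'bb'
   8  s[8:],s[9:]  1  'b'
   9  s[9:],s[10:]  0  ''
  10  s[10:],s[3:]  1  'c'

[0, 2, 1, 0, 1, 4, 3, 2, 1, 0, 1]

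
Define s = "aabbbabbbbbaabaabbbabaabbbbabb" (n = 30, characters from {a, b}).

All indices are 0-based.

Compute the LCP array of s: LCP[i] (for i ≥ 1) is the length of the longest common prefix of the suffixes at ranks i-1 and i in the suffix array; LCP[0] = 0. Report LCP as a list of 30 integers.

[0, 3, 7, 5, 1, 7, 2, 3, 6, 4, 5, 0, 1, 4, 6, 2, 3, 4, 1, 2, 3, 4, 5, 2, 4, 5, 6, 3, 5, 4]

sorted suffixes:
  #0 SA[0]=11  'aabaabbbabaabbbbabb'
  #1 SA[1]=14  'aabbbabaabbbbabb'
  #2 SA[2]=0  'aabbbabbbbbaabaabbbabaabbbbabb'
  #3 SA[3]=21  'aabbbbabb'
  #4 SA[4]=12  'abaabbbabaabbbbabb'
  #5 SA[5]=19  'abaabbbbabb'
  #6 SA[6]=27  'abb'
  #7 SA[7]=15  'abbbabaabbbbabb'
  #8 SA[8]=1  'abbbabbbbbaabaabbbabaabbbbabb'
  #9 SA[9]=22  'abbbbabb'
  #10 SA[10]=5  'abbbbbaabaabbbabaabbbbabb'
  #11 SA[11]=29  'b'
  #12 SA[12]=10  'baabaabbbabaabbbbabb'
  #13 SA[13]=13  'baabbbabaabbbbabb'
  #14 SA[14]=20  'baabbbbabb'
  #15 SA[15]=18  'babaabbbbabb'
  #16 SA[16]=26  'babb'
  #17 SA[17]=4  'babbbbbaabaabbbabaabbbbabb'
  #18 SA[18]=28  'bb'
  #19 SA[19]=9  'bbaabaabbbabaabbbbabb'
  #20 SA[20]=17  'bbabaabbbbabb'
  #21 SA[21]=25  'bbabb'
  #22 SA[22]=3  'bbabbbbbaabaabbbabaabbbbabb'
  #23 SA[23]=8  'bbbaabaabbbabaabbbbabb'
  #24 SA[24]=16  'bbbabaabbbbabb'
  #25 SA[25]=24  'bbbabb'
  #26 SA[26]=2  'bbbabbbbbaabaabbbabaabbbbabb'
  #27 SA[27]=7  'bbbbaabaabbbabaabbbbabb'
  #28 SA[28]=23  'bbbbabb'
  #29 SA[29]=6  'bbbbbaabaabbbabaabbbbabb'

SA = [11, 14, 0, 21, 12, 19, 27, 15, 1, 22, 5, 29, 10, 13, 20, 18, 26, 4, 28, 9, 17, 25, 3, 8, 16, 24, 2, 7, 23, 6]
i: (SA[i-1],SA[i]) lcp shared
  1: (11,14) 3 'aab'
  2: (14,0) 7 'aabbbab'
  3: (0,21) 5 'aabbb'
  4: (21,12) 1 'a'
  5: (12,19) 7 'abaabbb'
  6: (19,27) 2 'ab'
  7: (27,15) 3 'abb'
  8: (15,1) 6 'abbbab'
  9: (1,22) 4 'abbb'
  10: (22,5) 5 'abbbb'
  11: (5,29) 0 ''
  12: (29,10) 1 'b'
  13: (10,13) 4 'baab'
  14: (13,20) 6 'baabbb'
  15: (20,18) 2 'ba'
  16: (18,26) 3 'bab'
  17: (26,4) 4 'babb'
  18: (4,28) 1 'b'
  19: (28,9) 2 'bb'
  20: (9,17) 3 'bba'
  21: (17,25) 4 'bbab'
  22: (25,3) 5 'bbabb'
  23: (3,8) 2 'bb'
  24: (8,16) 4 'bbba'
  25: (16,24) 5 'bbbab'
  26: (24,2) 6 'bbbabb'
  27: (2,7) 3 'bbb'
  28: (7,23) 5 'bbbba'
  29: (23,6) 4 'bbbb'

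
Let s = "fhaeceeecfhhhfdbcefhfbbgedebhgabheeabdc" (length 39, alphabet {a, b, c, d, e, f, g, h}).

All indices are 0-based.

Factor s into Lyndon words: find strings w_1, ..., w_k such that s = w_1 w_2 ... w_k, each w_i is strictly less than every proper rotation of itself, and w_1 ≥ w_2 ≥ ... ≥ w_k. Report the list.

emit factor 1: 'fh' (i=0, period=2)
emit factor 2: 'aeceeecfhhhfdbcefhfbbgedebhg' (i=2, period=28)
emit factor 3: 'abhee' (i=30, period=5)
emit factor 4: 'abdc' (i=35, period=4)

["fh", "aeceeecfhhhfdbcefhfbbgedebhg", "abhee", "abdc"]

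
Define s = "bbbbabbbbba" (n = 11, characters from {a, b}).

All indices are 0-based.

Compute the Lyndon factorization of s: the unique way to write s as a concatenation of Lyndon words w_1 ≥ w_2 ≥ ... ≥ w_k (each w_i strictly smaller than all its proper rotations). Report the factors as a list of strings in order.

emit factor 1: 'b' (i=0, period=1)
emit factor 2: 'b' (i=1, period=1)
emit factor 3: 'b' (i=2, period=1)
emit factor 4: 'b' (i=3, period=1)
emit factor 5: 'abbbbb' (i=4, period=6)
emit factor 6: 'a' (i=10, period=1)

["b", "b", "b", "b", "abbbbb", "a"]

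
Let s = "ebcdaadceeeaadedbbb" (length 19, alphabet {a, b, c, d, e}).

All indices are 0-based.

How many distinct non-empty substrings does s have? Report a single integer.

171

rank→(start, suffix):
  0 → (4, 'aadceeeaadedbbb')
  1 → (11, 'aadedbbb')
  2 → (5, 'adceeeaadedbbb')
  3 → (12, 'adedbbb')
  4 → (18, 'b')
  5 → (17, 'bb')
  6 → (16, 'bbb')
  7 → (1, 'bcdaadceeeaadedbbb')
  8 → (2, 'cdaadceeeaadedbbb')
  9 → (7, 'ceeeaadedbbb')
  10 → (3, 'daadceeeaadedbbb')
  11 → (15, 'dbbb')
  12 → (6, 'dceeeaadedbbb')
  13 → (13, 'dedbbb')
  14 → (10, 'eaadedbbb')
  15 → (0, 'ebcdaadceeeaadedbbb')
  16 → (14, 'edbbb')
  17 → (9, 'eeaadedbbb')
  18 → (8, 'eeeaadedbbb')

SA = [4, 11, 5, 12, 18, 17, 16, 1, 2, 7, 3, 15, 6, 13, 10, 0, 14, 9, 8]
[i] adj suffixes → lcp
  [1] 4/11 → 3 ('aad')
  [2] 11/5 → 1 ('a')
  [3] 5/12 → 2 ('ad')
  [4] 12/18 → 0 ('')
  [5] 18/17 → 1 ('b')
  [6] 17/16 → 2 ('bb')
  [7] 16/1 → 1 ('b')
  [8] 1/2 → 0 ('')
  [9] 2/7 → 1 ('c')
  [10] 7/3 → 0 ('')
  [11] 3/15 → 1 ('d')
  [12] 15/6 → 1 ('d')
  [13] 6/13 → 1 ('d')
  [14] 13/10 → 0 ('')
  [15] 10/0 → 1 ('e')
  [16] 0/14 → 1 ('e')
  [17] 14/9 → 1 ('e')
  [18] 9/8 → 2 ('ee')

n(n+1)/2 = 19·20/2 = 190
Σ LCP = 0 + 3 + 1 + 2 + 0 + 1 + 2 + 1 + 0 + 1 + 0 + 1 + 1 + 1 + 0 + 1 + 1 + 1 + 2 = 19
distinct = 190 − 19 = 171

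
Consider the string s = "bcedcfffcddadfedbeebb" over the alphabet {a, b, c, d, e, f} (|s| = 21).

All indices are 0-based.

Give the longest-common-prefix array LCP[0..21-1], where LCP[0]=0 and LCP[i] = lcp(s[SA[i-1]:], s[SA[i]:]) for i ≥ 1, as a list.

sorted suffixes:
  #0 SA[0]=11  'adfedbeebb'
  #1 SA[1]=20  'b'
  #2 SA[2]=19  'bb'
  #3 SA[3]=0  'bcedcfffcddadfedbeebb'
  #4 SA[4]=16  'beebb'
  #5 SA[5]=8  'cddadfedbeebb'
  #6 SA[6]=1  'cedcfffcddadfedbeebb'
  #7 SA[7]=4  'cfffcddadfedbeebb'
  #8 SA[8]=10  'dadfedbeebb'
  #9 SA[9]=15  'dbeebb'
  #10 SA[10]=3  'dcfffcddadfedbeebb'
  #11 SA[11]=9  'ddadfedbeebb'
  #12 SA[12]=12  'dfedbeebb'
  #13 SA[13]=18  'ebb'
  #14 SA[14]=14  'edbeebb'
  #15 SA[15]=2  'edcfffcddadfedbeebb'
  #16 SA[16]=17  'eebb'
  #17 SA[17]=7  'fcddadfedbeebb'
  #18 SA[18]=13  'fedbeebb'
  #19 SA[19]=6  'ffcddadfedbeebb'
  #20 SA[20]=5  'fffcddadfedbeebb'

SA = [11, 20, 19, 0, 16, 8, 1, 4, 10, 15, 3, 9, 12, 18, 14, 2, 17, 7, 13, 6, 5]
i: (SA[i-1],SA[i]) lcp shared
  1: (11,20) 0 ''
  2: (20,19) 1 'b'
  3: (19,0) 1 'b'
  4: (0,16) 1 'b'
  5: (16,8) 0 ''
  6: (8,1) 1 'c'
  7: (1,4) 1 'c'
  8: (4,10) 0 ''
  9: (10,15) 1 'd'
  10: (15,3) 1 'd'
  11: (3,9) 1 'd'
  12: (9,12) 1 'd'
  13: (12,18) 0 ''
  14: (18,14) 1 'e'
  15: (14,2) 2 'ed'
  16: (2,17) 1 'e'
  17: (17,7) 0 ''
  18: (7,13) 1 'f'
  19: (13,6) 1 'f'
  20: (6,5) 2 'ff'

[0, 0, 1, 1, 1, 0, 1, 1, 0, 1, 1, 1, 1, 0, 1, 2, 1, 0, 1, 1, 2]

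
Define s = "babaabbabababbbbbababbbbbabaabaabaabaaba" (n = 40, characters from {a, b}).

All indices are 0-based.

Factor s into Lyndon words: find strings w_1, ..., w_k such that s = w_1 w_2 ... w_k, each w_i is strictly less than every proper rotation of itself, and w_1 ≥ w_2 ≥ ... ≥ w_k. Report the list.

["b", "ab", "aabbabababbbbbababbbbbab", "aab", "aab", "aab", "aab", "a"]

emit factor 1: 'b' (i=0, period=1)
emit factor 2: 'ab' (i=1, period=2)
emit factor 3: 'aabbabababbbbbababbbbbab' (i=3, period=24)
emit factor 4: 'aab' (i=27, period=3)
emit factor 5: 'aab' (i=30, period=3)
emit factor 6: 'aab' (i=33, period=3)
emit factor 7: 'aab' (i=36, period=3)
emit factor 8: 'a' (i=39, period=1)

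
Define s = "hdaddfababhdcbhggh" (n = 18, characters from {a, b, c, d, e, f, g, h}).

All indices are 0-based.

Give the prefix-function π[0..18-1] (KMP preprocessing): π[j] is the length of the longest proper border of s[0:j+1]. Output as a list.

[0, 0, 0, 0, 0, 0, 0, 0, 0, 0, 1, 2, 0, 0, 1, 0, 0, 1]

π[0] = 0
j=1 s[j]='d': π[1]=0 (border '')
j=2 s[j]='a': π[2]=0 (border '')
j=3 s[j]='d': π[3]=0 (border '')
j=4 s[j]='d': π[4]=0 (border '')
j=5 s[j]='f': π[5]=0 (border '')
j=6 s[j]='a': π[6]=0 (border '')
j=7 s[j]='b': π[7]=0 (border '')
j=8 s[j]='a': π[8]=0 (border '')
j=9 s[j]='b': π[9]=0 (border '')
j=10 s[j]='h': π[10]=1 (border 'h')
j=11 s[j]='d': π[11]=2 (border 'hd')
j=12 s[j]='c': k: 2→0; π[12]=0 (border '')
j=13 s[j]='b': π[13]=0 (border '')
j=14 s[j]='h': π[14]=1 (border 'h')
j=15 s[j]='g': k: 1→0; π[15]=0 (border '')
j=16 s[j]='g': π[16]=0 (border '')
j=17 s[j]='h': π[17]=1 (border 'h')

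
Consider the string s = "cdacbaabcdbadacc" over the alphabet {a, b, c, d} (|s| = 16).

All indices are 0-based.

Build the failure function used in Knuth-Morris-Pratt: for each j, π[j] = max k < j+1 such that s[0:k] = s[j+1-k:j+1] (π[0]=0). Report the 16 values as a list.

[0, 0, 0, 1, 0, 0, 0, 0, 1, 2, 0, 0, 0, 0, 1, 1]

π[0] = 0
j=1 s[j]='d': π[1]=0 (border '')
j=2 s[j]='a': π[2]=0 (border '')
j=3 s[j]='c': π[3]=1 (border 'c')
j=4 s[j]='b': k: 1→0; π[4]=0 (border '')
j=5 s[j]='a': π[5]=0 (border '')
j=6 s[j]='a': π[6]=0 (border '')
j=7 s[j]='b': π[7]=0 (border '')
j=8 s[j]='c': π[8]=1 (border 'c')
j=9 s[j]='d': π[9]=2 (border 'cd')
j=10 s[j]='b': k: 2→0; π[10]=0 (border '')
j=11 s[j]='a': π[11]=0 (border '')
j=12 s[j]='d': π[12]=0 (border '')
j=13 s[j]='a': π[13]=0 (border '')
j=14 s[j]='c': π[14]=1 (border 'c')
j=15 s[j]='c': k: 1→0; π[15]=1 (border 'c')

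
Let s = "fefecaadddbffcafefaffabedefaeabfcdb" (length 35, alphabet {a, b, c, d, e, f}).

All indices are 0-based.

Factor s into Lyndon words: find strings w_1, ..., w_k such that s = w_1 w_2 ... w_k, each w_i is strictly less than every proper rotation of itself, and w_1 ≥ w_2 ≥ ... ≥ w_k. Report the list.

["f", "ef", "e", "c", "aadddbffcafefaffabedefaeabfcdb"]

emit factor 1: 'f' (i=0, period=1)
emit factor 2: 'ef' (i=1, period=2)
emit factor 3: 'e' (i=3, period=1)
emit factor 4: 'c' (i=4, period=1)
emit factor 5: 'aadddbffcafefaffabedefaeabfcdb' (i=5, period=30)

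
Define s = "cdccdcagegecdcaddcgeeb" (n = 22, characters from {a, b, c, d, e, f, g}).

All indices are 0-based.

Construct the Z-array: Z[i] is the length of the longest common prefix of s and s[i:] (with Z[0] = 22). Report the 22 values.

[22, 0, 1, 3, 0, 1, 0, 0, 0, 0, 0, 3, 0, 1, 0, 0, 0, 1, 0, 0, 0, 0]

Z[0]=22
i=1: fresh scan; Z[1]=0
i=2: fresh scan; Z[2]=1 extend→box=[2,3)
i=3: fresh scan; Z[3]=3 extend→box=[3,6)
i=4: min(r-i=2, Z[1]=0)=0; Z[4]=0
i=5: min(r-i=1, Z[2]=1)=1; Z[5]=1
i=6: fresh scan; Z[6]=0
i=7: fresh scan; Z[7]=0
i=8: fresh scan; Z[8]=0
i=9: fresh scan; Z[9]=0
i=10: fresh scan; Z[10]=0
i=11: fresh scan; Z[11]=3 extend→box=[11,14)
i=12: min(r-i=2, Z[1]=0)=0; Z[12]=0
i=13: min(r-i=1, Z[2]=1)=1; Z[13]=1
i=14: fresh scan; Z[14]=0
i=15: fresh scan; Z[15]=0
i=16: fresh scan; Z[16]=0
i=17: fresh scan; Z[17]=1 extend→box=[17,18)
i=18: fresh scan; Z[18]=0
i=19: fresh scan; Z[19]=0
i=20: fresh scan; Z[20]=0
i=21: fresh scan; Z[21]=0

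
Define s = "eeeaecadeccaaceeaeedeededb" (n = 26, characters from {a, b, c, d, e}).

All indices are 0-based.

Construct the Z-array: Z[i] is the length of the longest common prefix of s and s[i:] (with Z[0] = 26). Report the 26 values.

[26, 2, 1, 0, 1, 0, 0, 0, 1, 0, 0, 0, 0, 0, 2, 1, 0, 2, 1, 0, 2, 1, 0, 1, 0, 0]

Z[0]=26
i=1: fresh scan; Z[1]=2 extend→box=[1,3)
i=2: min(r-i=1, Z[1]=2)=1; Z[2]=1
i=3: fresh scan; Z[3]=0
i=4: fresh scan; Z[4]=1 extend→box=[4,5)
i=5: fresh scan; Z[5]=0
i=6: fresh scan; Z[6]=0
i=7: fresh scan; Z[7]=0
i=8: fresh scan; Z[8]=1 extend→box=[8,9)
i=9: fresh scan; Z[9]=0
i=10: fresh scan; Z[10]=0
i=11: fresh scan; Z[11]=0
i=12: fresh scan; Z[12]=0
i=13: fresh scan; Z[13]=0
i=14: fresh scan; Z[14]=2 extend→box=[14,16)
i=15: min(r-i=1, Z[1]=2)=1; Z[15]=1
i=16: fresh scan; Z[16]=0
i=17: fresh scan; Z[17]=2 extend→box=[17,19)
i=18: min(r-i=1, Z[1]=2)=1; Z[18]=1
i=19: fresh scan; Z[19]=0
i=20: fresh scan; Z[20]=2 extend→box=[20,22)
i=21: min(r-i=1, Z[1]=2)=1; Z[21]=1
i=22: fresh scan; Z[22]=0
i=23: fresh scan; Z[23]=1 extend→box=[23,24)
i=24: fresh scan; Z[24]=0
i=25: fresh scan; Z[25]=0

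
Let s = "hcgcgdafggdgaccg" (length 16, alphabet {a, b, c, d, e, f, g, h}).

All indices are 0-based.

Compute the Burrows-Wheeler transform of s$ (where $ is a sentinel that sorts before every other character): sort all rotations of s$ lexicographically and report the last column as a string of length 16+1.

rank  rotation           last
    0  $hcgcgdafggdgaccg  g
    1  accg$hcgcgdafggdg  g
    2  afggdgaccg$hcgcgd  d
    3  ccg$hcgcgdafggdga  a
    4  cg$hcgcgdafggdgac  c
    5  cgcgdafggdgaccg$h  h
    6  cgdafggdgaccg$hcg  g
    7  dafggdgaccg$hcgcg  g
    8  dgaccg$hcgcgdafgg  g
    9  fggdgaccg$hcgcgda  a
   10  g$hcgcgdafggdgacc  c
   11  gaccg$hcgcgdafggd  d
   12  gcgdafggdgaccg$hc  c
   13  gdafggdgaccg$hcgc  c
   14  gdgaccg$hcgcgdafg  g
   15  ggdgaccg$hcgcgdaf  f
   16  hcgcgdafggdgaccg$  $

ggdachgggacdccgf$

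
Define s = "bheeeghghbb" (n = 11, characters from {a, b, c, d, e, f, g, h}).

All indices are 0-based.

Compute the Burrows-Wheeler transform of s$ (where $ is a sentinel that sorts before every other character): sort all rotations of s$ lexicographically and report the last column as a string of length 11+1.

rank  rotation      last
    0  $bheeeghghbb  b
    1  b$bheeeghghb  b
    2  bb$bheeeghgh  h
    3  bheeeghghbb$  $
    4  eeeghghbb$bh  h
    5  eeghghbb$bhe  e
    6  eghghbb$bhee  e
    7  ghbb$bheeegh  h
    8  ghghbb$bheee  e
    9  hbb$bheeeghg  g
   10  heeeghghbb$b  b
   11  hghbb$bheeeg  g

bbh$heehegbg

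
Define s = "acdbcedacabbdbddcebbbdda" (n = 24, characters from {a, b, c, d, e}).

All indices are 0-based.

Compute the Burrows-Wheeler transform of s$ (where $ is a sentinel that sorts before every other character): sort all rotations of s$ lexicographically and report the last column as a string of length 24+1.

rank  rotation                   last
    0  $acdbcedacabbdbddcebbbdda  a
    1  a$acdbcedacabbdbddcebbbdd  d
    2  abbdbddcebbbdda$acdbcedac  c
    3  acabbdbddcebbbdda$acdbced  d
    4  acdbcedacabbdbddcebbbdda$  $
    5  bbbdda$acdbcedacabbdbddce  e
    6  bbdbddcebbbdda$acdbcedaca  a
    7  bbdda$acdbcedacabbdbddceb  b
    8  bcedacabbdbddcebbbdda$acd  d
    9  bdbddcebbbdda$acdbcedacab  b
   10  bdda$acdbcedacabbdbddcebb  b
   11  bddcebbbdda$acdbcedacabbd  d
   12  cabbdbddcebbbdda$acdbceda  a
   13  cdbcedacabbdbddcebbbdda$a  a
   14  cebbbdda$acdbcedacabbdbdd  d
   15  cedacabbdbddcebbbdda$acdb  b
   16  da$acdbcedacabbdbddcebbbd  d
   17  dacabbdbddcebbbdda$acdbce  e
   18  dbcedacabbdbddcebbbdda$ac  c
   19  dbddcebbbdda$acdbcedacabb  b
   20  dcebbbdda$acdbcedacabbdbd  d
   21  dda$acdbcedacabbdbddcebbb  b
   22  ddcebbbdda$acdbcedacabbdb  b
   23  ebbbdda$acdbcedacabbdbddc  c
   24  edacabbdbddcebbbdda$acdbc  c

adcd$eabdbbdaadbdecbdbbcc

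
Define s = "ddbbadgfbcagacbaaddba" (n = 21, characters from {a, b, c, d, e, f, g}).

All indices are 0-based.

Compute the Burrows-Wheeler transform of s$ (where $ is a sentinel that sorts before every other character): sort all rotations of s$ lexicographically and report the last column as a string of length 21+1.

rank  rotation                last
    0  $ddbbadgfbcagacbaaddba  a
    1  a$ddbbadgfbcagacbaaddb  b
    2  aaddba$ddbbadgfbcagacb  b
    3  acbaaddba$ddbbadgfbcag  g
    4  addba$ddbbadgfbcagacba  a
    5  adgfbcagacbaaddba$ddbb  b
    6  agacbaaddba$ddbbadgfbc  c
    7  ba$ddbbadgfbcagacbaadd  d
    8  baaddba$ddbbadgfbcagac  c
    9  badgfbcagacbaaddba$ddb  b
   10  bbadgfbcagacbaaddba$dd  d
   11  bcagacbaaddba$ddbbadgf  f
   12  cagacbaaddba$ddbbadgfb  b
   13  cbaaddba$ddbbadgfbcaga  a
   14  dba$ddbbadgfbcagacbaad  d
   15  dbbadgfbcagacbaaddba$d  d
   16  ddba$ddbbadgfbcagacbaa  a
   17  ddbbadgfbcagacbaaddba$  $
   18  dgfbcagacbaaddba$ddbba  a
   19  fbcagacbaaddba$ddbbadg  g
   20  gacbaaddba$ddbbadgfbca  a
   21  gfbcagacbaaddba$ddbbad  d

abbgabcdcbdfbadda$agad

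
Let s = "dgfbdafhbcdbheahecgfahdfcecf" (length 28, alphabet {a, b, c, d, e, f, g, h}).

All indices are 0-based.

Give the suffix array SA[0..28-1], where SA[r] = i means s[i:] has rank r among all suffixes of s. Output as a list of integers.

[5, 20, 14, 8, 3, 11, 9, 24, 26, 17, 4, 10, 22, 0, 13, 25, 16, 27, 19, 2, 23, 6, 18, 1, 7, 21, 12, 15]

rank→(start, suffix):
  0 → (5, 'afhbcdbheahecgfahdfcecf')
  1 → (20, 'ahdfcecf')
  2 → (14, 'ahecgfahdfcecf')
  3 → (8, 'bcdbheahecgfahdfcecf')
  4 → (3, 'bdafhbcdbheahecgfahdfcecf')
  5 → (11, 'bheahecgfahdfcecf')
  6 → (9, 'cdbheahecgfahdfcecf')
  7 → (24, 'cecf')
  8 → (26, 'cf')
  9 → (17, 'cgfahdfcecf')
  10 → (4, 'dafhbcdbheahecgfahdfcecf')
  11 → (10, 'dbheahecgfahdfcecf')
  12 → (22, 'dfcecf')
  13 → (0, 'dgfbdafhbcdbheahecgfahdfcecf')
  14 → (13, 'eahecgfahdfcecf')
  15 → (25, 'ecf')
  16 → (16, 'ecgfahdfcecf')
  17 → (27, 'f')
  18 → (19, 'fahdfcecf')
  19 → (2, 'fbdafhbcdbheahecgfahdfcecf')
  20 → (23, 'fcecf')
  21 → (6, 'fhbcdbheahecgfahdfcecf')
  22 → (18, 'gfahdfcecf')
  23 → (1, 'gfbdafhbcdbheahecgfahdfcecf')
  24 → (7, 'hbcdbheahecgfahdfcecf')
  25 → (21, 'hdfcecf')
  26 → (12, 'heahecgfahdfcecf')
  27 → (15, 'hecgfahdfcecf')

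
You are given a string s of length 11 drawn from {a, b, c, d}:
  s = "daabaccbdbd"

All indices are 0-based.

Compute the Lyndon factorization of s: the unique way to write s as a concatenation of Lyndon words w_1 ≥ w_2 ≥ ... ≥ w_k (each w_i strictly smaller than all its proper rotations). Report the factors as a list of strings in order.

emit factor 1: 'd' (i=0, period=1)
emit factor 2: 'aabaccbdbd' (i=1, period=10)

["d", "aabaccbdbd"]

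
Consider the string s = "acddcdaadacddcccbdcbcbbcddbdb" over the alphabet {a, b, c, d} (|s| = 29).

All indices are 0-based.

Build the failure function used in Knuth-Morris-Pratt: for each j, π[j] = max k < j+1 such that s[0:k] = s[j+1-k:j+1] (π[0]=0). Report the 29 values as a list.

[0, 0, 0, 0, 0, 0, 1, 1, 0, 1, 2, 3, 4, 5, 0, 0, 0, 0, 0, 0, 0, 0, 0, 0, 0, 0, 0, 0, 0]

π[0] = 0
j=1 s[j]='c': π[1]=0 (border '')
j=2 s[j]='d': π[2]=0 (border '')
j=3 s[j]='d': π[3]=0 (border '')
j=4 s[j]='c': π[4]=0 (border '')
j=5 s[j]='d': π[5]=0 (border '')
j=6 s[j]='a': π[6]=1 (border 'a')
j=7 s[j]='a': k: 1→0; π[7]=1 (border 'a')
j=8 s[j]='d': k: 1→0; π[8]=0 (border '')
j=9 s[j]='a': π[9]=1 (border 'a')
j=10 s[j]='c': π[10]=2 (border 'ac')
j=11 s[j]='d': π[11]=3 (border 'acd')
j=12 s[j]='d': π[12]=4 (border 'acdd')
j=13 s[j]='c': π[13]=5 (border 'acddc')
j=14 s[j]='c': k: 5→0; π[14]=0 (border '')
j=15 s[j]='c': π[15]=0 (border '')
j=16 s[j]='b': π[16]=0 (border '')
j=17 s[j]='d': π[17]=0 (border '')
j=18 s[j]='c': π[18]=0 (border '')
j=19 s[j]='b': π[19]=0 (border '')
j=20 s[j]='c': π[20]=0 (border '')
j=21 s[j]='b': π[21]=0 (border '')
j=22 s[j]='b': π[22]=0 (border '')
j=23 s[j]='c': π[23]=0 (border '')
j=24 s[j]='d': π[24]=0 (border '')
j=25 s[j]='d': π[25]=0 (border '')
j=26 s[j]='b': π[26]=0 (border '')
j=27 s[j]='d': π[27]=0 (border '')
j=28 s[j]='b': π[28]=0 (border '')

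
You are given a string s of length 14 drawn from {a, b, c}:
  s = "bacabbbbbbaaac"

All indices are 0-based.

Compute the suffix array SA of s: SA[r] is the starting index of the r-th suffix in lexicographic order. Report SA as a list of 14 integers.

[10, 11, 3, 12, 1, 9, 0, 8, 7, 6, 5, 4, 13, 2]

sorted suffixes:
  #0 SA[0]=10  'aaac'
  #1 SA[1]=11  'aac'
  #2 SA[2]=3  'abbbbbbaaac'
  #3 SA[3]=12  'ac'
  #4 SA[4]=1  'acabbbbbbaaac'
  #5 SA[5]=9  'baaac'
  #6 SA[6]=0  'bacabbbbbbaaac'
  #7 SA[7]=8  'bbaaac'
  #8 SA[8]=7  'bbbaaac'
  #9 SA[9]=6  'bbbbaaac'
  #10 SA[10]=5  'bbbbbaaac'
  #11 SA[11]=4  'bbbbbbaaac'
  #12 SA[12]=13  'c'
  #13 SA[13]=2  'cabbbbbbaaac'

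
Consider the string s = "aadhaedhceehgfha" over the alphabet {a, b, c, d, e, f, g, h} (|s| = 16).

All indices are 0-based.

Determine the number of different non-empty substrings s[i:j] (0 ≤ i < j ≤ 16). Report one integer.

125

rank→(start, suffix):
  0 → (15, 'a')
  1 → (0, 'aadhaedhceehgfha')
  2 → (1, 'adhaedhceehgfha')
  3 → (4, 'aedhceehgfha')
  4 → (8, 'ceehgfha')
  5 → (2, 'dhaedhceehgfha')
  6 → (6, 'dhceehgfha')
  7 → (5, 'edhceehgfha')
  8 → (9, 'eehgfha')
  9 → (10, 'ehgfha')
  10 → (13, 'fha')
  11 → (12, 'gfha')
  12 → (14, 'ha')
  13 → (3, 'haedhceehgfha')
  14 → (7, 'hceehgfha')
  15 → (11, 'hgfha')

SA = [15, 0, 1, 4, 8, 2, 6, 5, 9, 10, 13, 12, 14, 3, 7, 11]
rank  pair      lcp
   1  s[15:],s[0:]  1  'a'
   2  s[0:],s[1:]  1  'a'
   3  s[1:],s[4:]  1  'a'
   4  s[4:],s[8:]  0  ''
   5  s[8:],s[2:]  0  ''
   6  s[2:],s[6:]  2  'dh'
   7  s[6:],s[5:]  0  ''
   8  s[5:],s[9:]  1  'e'
   9  s[9:],s[10:]  1  'e'
  10  s[10:],s[13:]  0  ''
  11  s[13:],s[12:]  0  ''
  12  s[12:],s[14:]  0  ''
  13  s[14:],s[3:]  2  'ha'
  14  s[3:],s[7:]  1  'h'
  15  s[7:],s[11:]  1  'h'

n(n+1)/2 = 16·17/2 = 136
Σ LCP = 0 + 1 + 1 + 1 + 0 + 0 + 2 + 0 + 1 + 1 + 0 + 0 + 0 + 2 + 1 + 1 = 11
distinct = 136 − 11 = 125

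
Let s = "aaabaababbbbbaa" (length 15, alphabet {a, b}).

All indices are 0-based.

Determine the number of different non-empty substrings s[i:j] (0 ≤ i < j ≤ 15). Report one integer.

rank | idx | suffix
   0 |  14 | a
   1 |  13 | aa
   2 |   0 | aaabaababbbbbaa
   3 |   1 | aabaababbbbbaa
   4 |   4 | aababbbbbaa
   5 |   2 | abaababbbbbaa
   6 |   5 | ababbbbbaa
   7 |   7 | abbbbbaa
   8 |  12 | baa
   9 |   3 | baababbbbbaa
  10 |   6 | babbbbbaa
  11 |  11 | bbaa
  12 |  10 | bbbaa
  13 |   9 | bbbbaa
  14 |   8 | bbbbbaa

SA = [14, 13, 0, 1, 4, 2, 5, 7, 12, 3, 6, 11, 10, 9, 8]
[i] adj suffixes → lcp
  [1] 14/13 → 1 ('a')
  [2] 13/0 → 2 ('aa')
  [3] 0/1 → 2 ('aa')
  [4] 1/4 → 4 ('aaba')
  [5] 4/2 → 1 ('a')
  [6] 2/5 → 3 ('aba')
  [7] 5/7 → 2 ('ab')
  [8] 7/12 → 0 ('')
  [9] 12/3 → 3 ('baa')
  [10] 3/6 → 2 ('ba')
  [11] 6/11 → 1 ('b')
  [12] 11/10 → 2 ('bb')
  [13] 10/9 → 3 ('bbb')
  [14] 9/8 → 4 ('bbbb')

n(n+1)/2 = 15·16/2 = 120
Σ LCP = 0 + 1 + 2 + 2 + 4 + 1 + 3 + 2 + 0 + 3 + 2 + 1 + 2 + 3 + 4 = 30
distinct = 120 − 30 = 90

90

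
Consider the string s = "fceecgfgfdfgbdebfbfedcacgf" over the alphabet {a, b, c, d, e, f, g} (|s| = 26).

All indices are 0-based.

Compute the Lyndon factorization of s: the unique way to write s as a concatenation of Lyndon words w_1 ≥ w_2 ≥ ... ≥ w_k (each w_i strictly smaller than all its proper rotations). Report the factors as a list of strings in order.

emit factor 1: 'f' (i=0, period=1)
emit factor 2: 'ceecgfgfdfg' (i=1, period=11)
emit factor 3: 'bdebfbfedc' (i=12, period=10)
emit factor 4: 'acgf' (i=22, period=4)

["f", "ceecgfgfdfg", "bdebfbfedc", "acgf"]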